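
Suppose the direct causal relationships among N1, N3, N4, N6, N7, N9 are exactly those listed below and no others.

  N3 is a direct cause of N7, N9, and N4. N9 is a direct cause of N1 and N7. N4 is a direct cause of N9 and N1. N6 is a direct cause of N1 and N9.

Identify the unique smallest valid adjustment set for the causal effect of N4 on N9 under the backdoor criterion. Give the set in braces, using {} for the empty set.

{N3}

Variables eligible for adjustment (non-descendants of N4, excluding N4 and N9): {N3, N6}.
Backdoor paths from N4 to N9:
  P1: N4 <- N3 -> N9
  P2: N4 <- N3 -> N7 <- N9
The empty set is not sufficient: P1 (N4 <- N3 -> N9) has no collider blocking it and no conditioned non-collider, so it is open.
Try {N3}:
  P1: blocked at fork node N3 ∈ conditioning set.
  P2: blocked at fork node N3 ∈ conditioning set.
{N3} contains no descendant of N4 and blocks every backdoor path.
No other singleton works — e.g. {N6} leaves P1 open — so {N3} is the unique smallest valid adjustment set.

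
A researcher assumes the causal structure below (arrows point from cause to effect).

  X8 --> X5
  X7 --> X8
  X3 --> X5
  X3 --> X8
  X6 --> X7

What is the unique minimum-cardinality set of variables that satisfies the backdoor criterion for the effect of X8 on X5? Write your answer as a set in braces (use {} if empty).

Variables eligible for adjustment (non-descendants of X8, excluding X8 and X5): {X3, X6, X7}.
Backdoor paths from X8 to X5:
  P1: X8 <- X3 -> X5
The empty set is not sufficient: P1 (X8 <- X3 -> X5) has no collider blocking it and no conditioned non-collider, so it is open.
Try {X3}:
  P1: blocked at fork node X3 ∈ conditioning set.
{X3} contains no descendant of X8 and blocks every backdoor path.
No other singleton works — e.g. {X6} leaves P1 open — so {X3} is the unique smallest valid adjustment set.

{X3}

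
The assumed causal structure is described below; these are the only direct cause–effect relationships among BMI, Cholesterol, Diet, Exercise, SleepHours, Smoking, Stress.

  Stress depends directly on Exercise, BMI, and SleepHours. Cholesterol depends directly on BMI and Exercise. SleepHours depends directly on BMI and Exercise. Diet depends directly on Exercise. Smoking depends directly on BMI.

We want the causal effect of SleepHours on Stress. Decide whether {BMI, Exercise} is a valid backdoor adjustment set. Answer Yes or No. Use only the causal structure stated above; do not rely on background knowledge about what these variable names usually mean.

Yes

Backdoor paths from SleepHours to Stress (paths whose first edge points into SleepHours):
  P1: SleepHours <- Exercise -> Cholesterol <- BMI -> Stress
  P2: SleepHours <- Exercise -> Stress
  P3: SleepHours <- BMI -> Cholesterol <- Exercise -> Stress
  P4: SleepHours <- BMI -> Stress
Condition 1 (no descendant of SleepHours in the set): holds — descendants of SleepHours are {Stress}; none are in {BMI, Exercise}.
Condition 2 (every backdoor path blocked by {BMI, Exercise}):
  P1: blocked at fork node Exercise ∈ conditioning set.
  P2: blocked at fork node Exercise ∈ conditioning set.
  P3: blocked at fork node BMI ∈ conditioning set.
  P4: blocked at fork node BMI ∈ conditioning set.
{BMI, Exercise} satisfies the backdoor criterion.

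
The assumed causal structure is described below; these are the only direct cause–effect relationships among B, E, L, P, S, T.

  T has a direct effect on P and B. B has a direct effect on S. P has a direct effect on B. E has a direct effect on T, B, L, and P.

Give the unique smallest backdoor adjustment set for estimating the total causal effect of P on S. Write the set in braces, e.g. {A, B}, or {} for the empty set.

Variables eligible for adjustment (non-descendants of P, excluding P and S): {E, L, T}.
Backdoor paths from P to S:
  P1: P <- E -> T -> B -> S
  P2: P <- E -> B -> S
  P3: P <- T <- E -> B -> S
  P4: P <- T -> B -> S
The empty set is not sufficient: P1 (P <- E -> T -> B -> S) has no collider blocking it and no conditioned non-collider, so it is open.
Try {E, T}:
  P1: blocked at fork node E ∈ conditioning set.
  P2: blocked at fork node E ∈ conditioning set.
  P3: blocked at chain node T ∈ conditioning set.
  P4: blocked at fork node T ∈ conditioning set.
{E, T} contains no descendant of P and blocks every backdoor path.
Every element of {E, T} is needed (dropping E leaves P2 open; dropping T leaves P4 open), so no proper subset is valid.
Among all size-2 subsets of the eligible variables, only {E, T} blocks every backdoor path, so it is the unique smallest valid adjustment set.

{E, T}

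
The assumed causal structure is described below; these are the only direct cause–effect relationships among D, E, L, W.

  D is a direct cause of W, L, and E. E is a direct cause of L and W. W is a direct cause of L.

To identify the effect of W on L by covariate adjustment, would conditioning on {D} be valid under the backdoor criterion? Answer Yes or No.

No

Backdoor paths from W to L (paths whose first edge points into W):
  P1: W <- D -> E -> L
  P2: W <- D -> L
  P3: W <- E <- D -> L
  P4: W <- E -> L
Condition 1 (no descendant of W in the set): holds — descendants of W are {L}; none are in {D}.
Condition 2 (every backdoor path blocked by {D}):
  P1: blocked at fork node D ∈ conditioning set.
  P2: blocked at fork node D ∈ conditioning set.
  P3: blocked at fork node D ∈ conditioning set.
  P4: open — no interior node is in the conditioning set.
{D} does not satisfy the backdoor criterion.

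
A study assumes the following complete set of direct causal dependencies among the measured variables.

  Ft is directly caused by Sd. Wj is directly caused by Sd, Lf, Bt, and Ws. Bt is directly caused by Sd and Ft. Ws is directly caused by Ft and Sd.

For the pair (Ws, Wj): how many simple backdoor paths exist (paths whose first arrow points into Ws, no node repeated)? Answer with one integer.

7

A backdoor path from Ws to Wj is any simple undirected path whose first edge points into Ws (i.e. leaves Ws via a parent).
Parents of Ws: {Ft, Sd}.
Enumerating:
  P1: Ws <- Sd -> Ft -> Bt -> Wj
  P2: Ws <- Sd -> Bt -> Wj
  P3: Ws <- Sd -> Wj
  P4: Ws <- Ft <- Sd -> Bt -> Wj
  P5: Ws <- Ft <- Sd -> Wj
  P6: Ws <- Ft -> Bt <- Sd -> Wj
  P7: Ws <- Ft -> Bt -> Wj
That exhausts the simple backdoor paths. Count: 7.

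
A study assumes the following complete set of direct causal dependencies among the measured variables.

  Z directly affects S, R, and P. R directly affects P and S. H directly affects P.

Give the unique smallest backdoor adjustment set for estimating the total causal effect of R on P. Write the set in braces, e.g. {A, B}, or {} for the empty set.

Variables eligible for adjustment (non-descendants of R, excluding R and P): {H, Z}.
Backdoor paths from R to P:
  P1: R <- Z -> P
The empty set is not sufficient: P1 (R <- Z -> P) has no collider blocking it and no conditioned non-collider, so it is open.
Try {Z}:
  P1: blocked at fork node Z ∈ conditioning set.
{Z} contains no descendant of R and blocks every backdoor path.
No other singleton works — e.g. {H} leaves P1 open — so {Z} is the unique smallest valid adjustment set.

{Z}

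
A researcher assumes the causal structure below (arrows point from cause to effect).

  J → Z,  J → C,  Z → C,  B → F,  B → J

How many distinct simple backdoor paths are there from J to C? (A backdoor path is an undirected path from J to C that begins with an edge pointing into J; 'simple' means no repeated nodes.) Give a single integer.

0

A backdoor path from J to C is any simple undirected path whose first edge points into J (i.e. leaves J via a parent).
Parents of J: {B}.
No simple path from any parent of J reaches C without revisiting J, so there are no backdoor paths.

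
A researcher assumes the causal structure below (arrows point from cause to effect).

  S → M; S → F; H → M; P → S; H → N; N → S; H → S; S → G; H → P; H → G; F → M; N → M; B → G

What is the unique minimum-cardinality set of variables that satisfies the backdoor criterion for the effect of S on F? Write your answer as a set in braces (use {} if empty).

{}

Variables eligible for adjustment (non-descendants of S, excluding S and F): {B, H, N, P}.
Backdoor paths from S to F:
  P1: S <- H -> N -> M <- F
  P2: S <- H -> M <- F
  P3: S <- N <- H -> M <- F
  P4: S <- N -> M <- F
  P5: S <- P <- H -> N -> M <- F
  P6: S <- P <- H -> M <- F
Each backdoor path contains an unconditioned collider, so every path is already blocked with the empty conditioning set:
  P1: blocked at collider M (neither it nor any descendant is in the conditioning set).
  P2: blocked at collider M (neither it nor any descendant is in the conditioning set).
  P3: blocked at collider M (neither it nor any descendant is in the conditioning set).
  P4: blocked at collider M (neither it nor any descendant is in the conditioning set).
  P5: blocked at collider M (neither it nor any descendant is in the conditioning set).
  P6: blocked at collider M (neither it nor any descendant is in the conditioning set).
The empty set is therefore the unique smallest valid set.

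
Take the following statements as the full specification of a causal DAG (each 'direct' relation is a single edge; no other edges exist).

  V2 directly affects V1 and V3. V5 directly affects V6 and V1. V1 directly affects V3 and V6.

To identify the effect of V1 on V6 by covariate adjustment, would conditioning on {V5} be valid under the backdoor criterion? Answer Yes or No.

Yes

Backdoor paths from V1 to V6 (paths whose first edge points into V1):
  P1: V1 <- V5 -> V6
Condition 1 (no descendant of V1 in the set): holds — descendants of V1 are {V3, V6}; none are in {V5}.
Condition 2 (every backdoor path blocked by {V5}):
  P1: blocked at fork node V5 ∈ conditioning set.
{V5} satisfies the backdoor criterion.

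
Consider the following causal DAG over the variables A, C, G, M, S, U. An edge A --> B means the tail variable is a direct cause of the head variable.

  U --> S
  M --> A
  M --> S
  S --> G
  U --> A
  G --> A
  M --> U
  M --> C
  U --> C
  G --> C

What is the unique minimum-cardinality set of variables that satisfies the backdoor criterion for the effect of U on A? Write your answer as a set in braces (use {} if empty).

Variables eligible for adjustment (non-descendants of U, excluding U and A): {M}.
Backdoor paths from U to A:
  P1: U <- M -> S -> G -> A
  P2: U <- M -> C <- G -> A
  P3: U <- M -> A
The empty set is not sufficient: P1 (U <- M -> S -> G -> A) has no collider blocking it and no conditioned non-collider, so it is open.
Try {M}:
  P1: blocked at fork node M ∈ conditioning set.
  P2: blocked at fork node M ∈ conditioning set.
  P3: blocked at fork node M ∈ conditioning set.
{M} contains no descendant of U and blocks every backdoor path.
{M} is the unique smallest valid adjustment set.

{M}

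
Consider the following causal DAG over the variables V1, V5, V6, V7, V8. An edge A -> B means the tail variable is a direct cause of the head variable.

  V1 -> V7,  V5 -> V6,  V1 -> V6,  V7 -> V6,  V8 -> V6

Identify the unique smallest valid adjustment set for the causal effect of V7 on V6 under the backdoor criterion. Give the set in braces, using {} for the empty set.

Variables eligible for adjustment (non-descendants of V7, excluding V7 and V6): {V1, V5, V8}.
Backdoor paths from V7 to V6:
  P1: V7 <- V1 -> V6
The empty set is not sufficient: P1 (V7 <- V1 -> V6) has no collider blocking it and no conditioned non-collider, so it is open.
Try {V1}:
  P1: blocked at fork node V1 ∈ conditioning set.
{V1} contains no descendant of V7 and blocks every backdoor path.
No other singleton works — e.g. {V8} leaves P1 open — so {V1} is the unique smallest valid adjustment set.

{V1}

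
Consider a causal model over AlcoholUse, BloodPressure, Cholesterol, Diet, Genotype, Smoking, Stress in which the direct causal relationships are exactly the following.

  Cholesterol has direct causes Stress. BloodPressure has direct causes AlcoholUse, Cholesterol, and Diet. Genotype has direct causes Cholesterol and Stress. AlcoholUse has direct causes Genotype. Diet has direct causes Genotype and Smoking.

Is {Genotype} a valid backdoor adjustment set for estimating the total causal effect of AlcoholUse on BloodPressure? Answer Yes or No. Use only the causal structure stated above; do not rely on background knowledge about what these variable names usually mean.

Backdoor paths from AlcoholUse to BloodPressure (paths whose first edge points into AlcoholUse):
  P1: AlcoholUse <- Genotype <- Stress -> Cholesterol -> BloodPressure
  P2: AlcoholUse <- Genotype <- Cholesterol -> BloodPressure
  P3: AlcoholUse <- Genotype -> Diet -> BloodPressure
Condition 1 (no descendant of AlcoholUse in the set): holds — descendants of AlcoholUse are {BloodPressure}; none are in {Genotype}.
Condition 2 (every backdoor path blocked by {Genotype}):
  P1: blocked at chain node Genotype ∈ conditioning set.
  P2: blocked at chain node Genotype ∈ conditioning set.
  P3: blocked at fork node Genotype ∈ conditioning set.
{Genotype} satisfies the backdoor criterion.

Yes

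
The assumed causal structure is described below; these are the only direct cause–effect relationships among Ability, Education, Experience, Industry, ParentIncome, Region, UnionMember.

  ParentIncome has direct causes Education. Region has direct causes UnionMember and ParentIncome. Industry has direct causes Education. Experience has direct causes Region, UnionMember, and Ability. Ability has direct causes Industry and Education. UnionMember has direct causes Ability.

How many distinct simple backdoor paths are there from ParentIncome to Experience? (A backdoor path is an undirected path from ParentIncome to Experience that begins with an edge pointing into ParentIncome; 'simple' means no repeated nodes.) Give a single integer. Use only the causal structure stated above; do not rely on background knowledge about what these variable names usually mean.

A backdoor path from ParentIncome to Experience is any simple undirected path whose first edge points into ParentIncome (i.e. leaves ParentIncome via a parent).
Parents of ParentIncome: {Education}.
Enumerating:
  P1: ParentIncome <- Education -> Industry -> Ability -> UnionMember -> Region -> Experience
  P2: ParentIncome <- Education -> Industry -> Ability -> UnionMember -> Experience
  P3: ParentIncome <- Education -> Industry -> Ability -> Experience
  P4: ParentIncome <- Education -> Ability -> UnionMember -> Region -> Experience
  P5: ParentIncome <- Education -> Ability -> UnionMember -> Experience
  P6: ParentIncome <- Education -> Ability -> Experience
That exhausts the simple backdoor paths. Count: 6.

6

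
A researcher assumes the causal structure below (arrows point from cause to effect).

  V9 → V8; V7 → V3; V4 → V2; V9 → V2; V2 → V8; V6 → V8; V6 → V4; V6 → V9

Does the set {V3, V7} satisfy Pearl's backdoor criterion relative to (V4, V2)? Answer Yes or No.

Backdoor paths from V4 to V2 (paths whose first edge points into V4):
  P1: V4 <- V6 -> V9 -> V2
  P2: V4 <- V6 -> V9 -> V8 <- V2
  P3: V4 <- V6 -> V8 <- V9 -> V2
  P4: V4 <- V6 -> V8 <- V2
Condition 1 (no descendant of V4 in the set): holds — descendants of V4 are {V2, V8}; none are in {V3, V7}.
Condition 2 (every backdoor path blocked by {V3, V7}):
  P1: open — no interior node is in the conditioning set.
  P2: blocked at collider V8 (neither it nor any descendant is in the conditioning set).
  P3: blocked at collider V8 (neither it nor any descendant is in the conditioning set).
  P4: blocked at collider V8 (neither it nor any descendant is in the conditioning set).
{V3, V7} does not satisfy the backdoor criterion.

No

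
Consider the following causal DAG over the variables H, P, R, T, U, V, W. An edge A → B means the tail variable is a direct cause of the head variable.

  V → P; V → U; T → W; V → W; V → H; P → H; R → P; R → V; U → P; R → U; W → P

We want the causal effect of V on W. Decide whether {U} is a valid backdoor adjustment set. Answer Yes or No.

Backdoor paths from V to W (paths whose first edge points into V):
  P1: V <- R -> U -> P <- W
  P2: V <- R -> P <- W
Condition 1 (no descendant of V in the set): FAILS — U is a descendant of V.
Condition 2 (every backdoor path blocked by {U}):
  P1: blocked at chain node U ∈ conditioning set.
  P2: blocked at collider P (neither it nor any descendant is in the conditioning set).
{U} does not satisfy the backdoor criterion.

No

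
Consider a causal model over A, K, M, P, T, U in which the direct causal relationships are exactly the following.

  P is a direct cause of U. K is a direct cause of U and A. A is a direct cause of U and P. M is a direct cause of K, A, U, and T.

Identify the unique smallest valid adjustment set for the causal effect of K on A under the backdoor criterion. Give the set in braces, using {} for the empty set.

Variables eligible for adjustment (non-descendants of K, excluding K and A): {M, T}.
Backdoor paths from K to A:
  P1: K <- M -> A
  P2: K <- M -> U <- A
  P3: K <- M -> U <- P <- A
The empty set is not sufficient: P1 (K <- M -> A) has no collider blocking it and no conditioned non-collider, so it is open.
Try {M}:
  P1: blocked at fork node M ∈ conditioning set.
  P2: blocked at fork node M ∈ conditioning set.
  P3: blocked at fork node M ∈ conditioning set.
{M} contains no descendant of K and blocks every backdoor path.
No other singleton works — e.g. {T} leaves P1 open — so {M} is the unique smallest valid adjustment set.

{M}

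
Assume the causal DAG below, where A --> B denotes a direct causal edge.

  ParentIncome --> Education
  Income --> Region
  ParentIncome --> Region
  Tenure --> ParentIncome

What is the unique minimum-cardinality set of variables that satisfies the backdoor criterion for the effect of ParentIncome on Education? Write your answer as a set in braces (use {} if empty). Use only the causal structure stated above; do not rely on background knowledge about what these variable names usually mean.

{}

Variables eligible for adjustment (non-descendants of ParentIncome, excluding ParentIncome and Education): {Income, Tenure}.
Backdoor paths from ParentIncome to Education:
  (none)
With no backdoor paths the empty set already satisfies the criterion, and it is trivially minimal.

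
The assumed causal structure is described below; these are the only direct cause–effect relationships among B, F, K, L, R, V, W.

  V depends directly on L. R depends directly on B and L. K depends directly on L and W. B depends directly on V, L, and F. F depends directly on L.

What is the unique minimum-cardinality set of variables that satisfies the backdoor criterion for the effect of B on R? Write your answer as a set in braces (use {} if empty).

Variables eligible for adjustment (non-descendants of B, excluding B and R): {F, K, L, V, W}.
Backdoor paths from B to R:
  P1: B <- L -> R
  P2: B <- F <- L -> R
  P3: B <- V <- L -> R
The empty set is not sufficient: P1 (B <- L -> R) has no collider blocking it and no conditioned non-collider, so it is open.
Try {L}:
  P1: blocked at fork node L ∈ conditioning set.
  P2: blocked at fork node L ∈ conditioning set.
  P3: blocked at fork node L ∈ conditioning set.
{L} contains no descendant of B and blocks every backdoor path.
No other singleton works — e.g. {W} leaves P1 open — so {L} is the unique smallest valid adjustment set.

{L}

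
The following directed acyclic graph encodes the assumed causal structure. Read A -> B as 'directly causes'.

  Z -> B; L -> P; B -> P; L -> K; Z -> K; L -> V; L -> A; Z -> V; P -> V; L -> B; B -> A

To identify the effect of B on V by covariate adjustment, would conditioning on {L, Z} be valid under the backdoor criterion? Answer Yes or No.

Backdoor paths from B to V (paths whose first edge points into B):
  P1: B <- Z -> K <- L -> P -> V
  P2: B <- Z -> K <- L -> V
  P3: B <- Z -> V
  P4: B <- L -> K <- Z -> V
  P5: B <- L -> P -> V
  P6: B <- L -> V
Condition 1 (no descendant of B in the set): holds — descendants of B are {A, P, V}; none are in {L, Z}.
Condition 2 (every backdoor path blocked by {L, Z}):
  P1: blocked at fork node Z ∈ conditioning set.
  P2: blocked at fork node Z ∈ conditioning set.
  P3: blocked at fork node Z ∈ conditioning set.
  P4: blocked at fork node L ∈ conditioning set.
  P5: blocked at fork node L ∈ conditioning set.
  P6: blocked at fork node L ∈ conditioning set.
{L, Z} satisfies the backdoor criterion.

Yes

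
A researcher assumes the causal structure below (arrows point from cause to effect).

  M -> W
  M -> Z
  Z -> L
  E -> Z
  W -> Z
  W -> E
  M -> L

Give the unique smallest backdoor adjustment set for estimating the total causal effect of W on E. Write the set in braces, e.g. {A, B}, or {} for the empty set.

Variables eligible for adjustment (non-descendants of W, excluding W and E): {M}.
Backdoor paths from W to E:
  P1: W <- M -> Z <- E
  P2: W <- M -> L <- Z <- E
Each backdoor path contains an unconditioned collider, so every path is already blocked with the empty conditioning set:
  P1: blocked at collider Z (neither it nor any descendant is in the conditioning set).
  P2: blocked at collider L (neither it nor any descendant is in the conditioning set).
The empty set is therefore the unique smallest valid set.

{}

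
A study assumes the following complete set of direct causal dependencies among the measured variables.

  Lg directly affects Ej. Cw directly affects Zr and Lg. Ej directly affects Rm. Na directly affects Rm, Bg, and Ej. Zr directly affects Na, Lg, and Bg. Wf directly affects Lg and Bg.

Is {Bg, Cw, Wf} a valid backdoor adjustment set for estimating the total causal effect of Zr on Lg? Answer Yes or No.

No

Backdoor paths from Zr to Lg (paths whose first edge points into Zr):
  P1: Zr <- Cw -> Lg
Condition 1 (no descendant of Zr in the set): FAILS — Bg is a descendant of Zr.
Condition 2 (every backdoor path blocked by {Bg, Cw, Wf}):
  P1: blocked at fork node Cw ∈ conditioning set.
{Bg, Cw, Wf} does not satisfy the backdoor criterion.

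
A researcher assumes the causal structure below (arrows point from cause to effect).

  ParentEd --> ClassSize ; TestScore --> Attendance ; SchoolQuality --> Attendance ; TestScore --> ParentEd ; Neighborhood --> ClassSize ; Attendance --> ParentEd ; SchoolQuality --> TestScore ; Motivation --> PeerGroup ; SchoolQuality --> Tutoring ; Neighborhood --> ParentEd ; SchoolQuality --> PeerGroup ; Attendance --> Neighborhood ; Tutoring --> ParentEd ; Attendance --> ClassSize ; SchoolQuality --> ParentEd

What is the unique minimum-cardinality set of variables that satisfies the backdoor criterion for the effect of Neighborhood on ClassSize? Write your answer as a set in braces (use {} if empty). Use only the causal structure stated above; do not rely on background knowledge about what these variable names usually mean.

Variables eligible for adjustment (non-descendants of Neighborhood, excluding Neighborhood and ClassSize): {Attendance, Motivation, PeerGroup, SchoolQuality, TestScore, Tutoring}.
Backdoor paths from Neighborhood to ClassSize:
  P1: Neighborhood <- Attendance <- SchoolQuality -> TestScore -> ParentEd -> ClassSize
  P2: Neighborhood <- Attendance <- SchoolQuality -> Tutoring -> ParentEd -> ClassSize
  P3: Neighborhood <- Attendance <- SchoolQuality -> ParentEd -> ClassSize
  P4: Neighborhood <- Attendance <- TestScore <- SchoolQuality -> Tutoring -> ParentEd -> ClassSize
  P5: Neighborhood <- Attendance <- TestScore <- SchoolQuality -> ParentEd -> ClassSize
  P6: Neighborhood <- Attendance <- TestScore -> ParentEd -> ClassSize
  P7: Neighborhood <- Attendance -> ParentEd -> ClassSize
  P8: Neighborhood <- Attendance -> ClassSize
The empty set is not sufficient: P1 (Neighborhood <- Attendance <- SchoolQuality -> TestScore -> ParentEd -> ClassSize) has no collider blocking it and no conditioned non-collider, so it is open.
Try {Attendance}:
  P1: blocked at chain node Attendance ∈ conditioning set.
  P2: blocked at chain node Attendance ∈ conditioning set.
  P3: blocked at chain node Attendance ∈ conditioning set.
  P4: blocked at chain node Attendance ∈ conditioning set.
  P5: blocked at chain node Attendance ∈ conditioning set.
  P6: blocked at chain node Attendance ∈ conditioning set.
  P7: blocked at fork node Attendance ∈ conditioning set.
  P8: blocked at fork node Attendance ∈ conditioning set.
{Attendance} contains no descendant of Neighborhood and blocks every backdoor path.
No other singleton works — e.g. {SchoolQuality} leaves P6 open — so {Attendance} is the unique smallest valid adjustment set.

{Attendance}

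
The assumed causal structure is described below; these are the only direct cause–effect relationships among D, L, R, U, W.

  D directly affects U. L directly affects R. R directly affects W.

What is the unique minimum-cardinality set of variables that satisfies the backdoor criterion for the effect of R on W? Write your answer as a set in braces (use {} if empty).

{}

Variables eligible for adjustment (non-descendants of R, excluding R and W): {D, L, U}.
Backdoor paths from R to W:
  (none)
With no backdoor paths the empty set already satisfies the criterion, and it is trivially minimal.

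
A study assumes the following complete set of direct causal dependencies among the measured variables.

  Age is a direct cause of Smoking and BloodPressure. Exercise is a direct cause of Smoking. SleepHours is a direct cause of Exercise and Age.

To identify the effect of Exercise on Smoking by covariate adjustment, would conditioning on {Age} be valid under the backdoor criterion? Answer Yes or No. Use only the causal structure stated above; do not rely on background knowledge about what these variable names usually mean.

Backdoor paths from Exercise to Smoking (paths whose first edge points into Exercise):
  P1: Exercise <- SleepHours -> Age -> Smoking
Condition 1 (no descendant of Exercise in the set): holds — descendants of Exercise are {Smoking}; none are in {Age}.
Condition 2 (every backdoor path blocked by {Age}):
  P1: blocked at chain node Age ∈ conditioning set.
{Age} satisfies the backdoor criterion.

Yes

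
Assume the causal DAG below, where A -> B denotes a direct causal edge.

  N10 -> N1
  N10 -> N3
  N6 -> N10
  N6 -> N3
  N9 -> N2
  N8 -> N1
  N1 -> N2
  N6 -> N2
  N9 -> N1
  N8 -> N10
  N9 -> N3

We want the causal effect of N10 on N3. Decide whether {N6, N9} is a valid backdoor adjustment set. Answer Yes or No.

Yes

Backdoor paths from N10 to N3 (paths whose first edge points into N10):
  P1: N10 <- N6 -> N2 <- N9 -> N3
  P2: N10 <- N6 -> N2 <- N1 <- N9 -> N3
  P3: N10 <- N6 -> N3
  P4: N10 <- N8 -> N1 <- N9 -> N2 <- N6 -> N3
  P5: N10 <- N8 -> N1 <- N9 -> N3
  P6: N10 <- N8 -> N1 -> N2 <- N9 -> N3
  P7: N10 <- N8 -> N1 -> N2 <- N6 -> N3
Condition 1 (no descendant of N10 in the set): holds — descendants of N10 are {N1, N2, N3}; none are in {N6, N9}.
Condition 2 (every backdoor path blocked by {N6, N9}):
  P1: blocked at fork node N6 ∈ conditioning set.
  P2: blocked at fork node N6 ∈ conditioning set.
  P3: blocked at fork node N6 ∈ conditioning set.
  P4: blocked at collider N1 (neither it nor any descendant is in the conditioning set).
  P5: blocked at collider N1 (neither it nor any descendant is in the conditioning set).
  P6: blocked at collider N2 (neither it nor any descendant is in the conditioning set).
  P7: blocked at collider N2 (neither it nor any descendant is in the conditioning set).
{N6, N9} satisfies the backdoor criterion.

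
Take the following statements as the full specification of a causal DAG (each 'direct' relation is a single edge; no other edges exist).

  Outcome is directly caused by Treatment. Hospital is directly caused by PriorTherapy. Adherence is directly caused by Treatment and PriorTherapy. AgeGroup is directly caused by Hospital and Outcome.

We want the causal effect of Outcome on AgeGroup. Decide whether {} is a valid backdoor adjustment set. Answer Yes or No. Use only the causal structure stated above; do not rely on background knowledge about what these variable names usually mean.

Backdoor paths from Outcome to AgeGroup (paths whose first edge points into Outcome):
  P1: Outcome <- Treatment -> Adherence <- PriorTherapy -> Hospital -> AgeGroup
Condition 1 (no descendant of Outcome in the set): holds — descendants of Outcome are {AgeGroup}; none are in {}.
Condition 2 (every backdoor path blocked by {}):
  P1: blocked at collider Adherence (neither it nor any descendant is in the conditioning set).
{} satisfies the backdoor criterion.

Yes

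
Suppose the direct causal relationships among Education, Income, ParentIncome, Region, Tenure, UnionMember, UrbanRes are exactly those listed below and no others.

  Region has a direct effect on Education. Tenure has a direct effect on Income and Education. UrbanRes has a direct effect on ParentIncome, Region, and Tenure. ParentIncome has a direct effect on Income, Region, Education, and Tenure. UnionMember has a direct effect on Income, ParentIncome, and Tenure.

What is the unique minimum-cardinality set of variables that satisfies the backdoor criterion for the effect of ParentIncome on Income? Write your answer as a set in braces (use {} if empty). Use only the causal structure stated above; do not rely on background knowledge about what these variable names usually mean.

Variables eligible for adjustment (non-descendants of ParentIncome, excluding ParentIncome and Income): {UnionMember, UrbanRes}.
Backdoor paths from ParentIncome to Income:
  P1: ParentIncome <- UnionMember -> Tenure -> Income
  P2: ParentIncome <- UnionMember -> Income
  P3: ParentIncome <- UrbanRes -> Tenure <- UnionMember -> Income
  P4: ParentIncome <- UrbanRes -> Tenure -> Income
  P5: ParentIncome <- UrbanRes -> Region -> Education <- Tenure <- UnionMember -> Income
  P6: ParentIncome <- UrbanRes -> Region -> Education <- Tenure -> Income
The empty set is not sufficient: P1 (ParentIncome <- UnionMember -> Tenure -> Income) has no collider blocking it and no conditioned non-collider, so it is open.
Try {UnionMember, UrbanRes}:
  P1: blocked at fork node UnionMember ∈ conditioning set.
  P2: blocked at fork node UnionMember ∈ conditioning set.
  P3: blocked at fork node UrbanRes ∈ conditioning set.
  P4: blocked at fork node UrbanRes ∈ conditioning set.
  P5: blocked at fork node UrbanRes ∈ conditioning set.
  P6: blocked at fork node UrbanRes ∈ conditioning set.
{UnionMember, UrbanRes} contains no descendant of ParentIncome and blocks every backdoor path.
Every element of {UnionMember, UrbanRes} is needed (dropping UnionMember leaves P1 open; dropping UrbanRes leaves P4 open), so no proper subset is valid.
Among all size-2 subsets of the eligible variables, only {UnionMember, UrbanRes} blocks every backdoor path, so it is the unique smallest valid adjustment set.

{UnionMember, UrbanRes}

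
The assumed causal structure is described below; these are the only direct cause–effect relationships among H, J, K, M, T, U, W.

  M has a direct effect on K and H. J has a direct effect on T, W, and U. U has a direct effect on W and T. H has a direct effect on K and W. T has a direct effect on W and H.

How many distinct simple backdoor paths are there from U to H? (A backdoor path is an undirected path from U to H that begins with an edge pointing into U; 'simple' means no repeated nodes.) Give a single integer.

4

A backdoor path from U to H is any simple undirected path whose first edge points into U (i.e. leaves U via a parent).
Parents of U: {J}.
Enumerating:
  P1: U <- J -> T -> H
  P2: U <- J -> T -> W <- H
  P3: U <- J -> W <- T -> H
  P4: U <- J -> W <- H
That exhausts the simple backdoor paths. Count: 4.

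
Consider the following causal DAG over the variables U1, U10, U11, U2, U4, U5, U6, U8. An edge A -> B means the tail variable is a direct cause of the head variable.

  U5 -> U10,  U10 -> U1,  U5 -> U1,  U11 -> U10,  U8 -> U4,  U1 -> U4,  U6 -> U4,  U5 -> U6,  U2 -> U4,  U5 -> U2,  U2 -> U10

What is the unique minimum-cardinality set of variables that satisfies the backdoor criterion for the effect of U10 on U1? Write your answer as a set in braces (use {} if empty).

{U5}

Variables eligible for adjustment (non-descendants of U10, excluding U10 and U1): {U11, U2, U5, U6, U8}.
Backdoor paths from U10 to U1:
  P1: U10 <- U5 -> U6 -> U4 <- U1
  P2: U10 <- U5 -> U2 -> U4 <- U1
  P3: U10 <- U5 -> U1
  P4: U10 <- U2 <- U5 -> U6 -> U4 <- U1
  P5: U10 <- U2 <- U5 -> U1
  P6: U10 <- U2 -> U4 <- U6 <- U5 -> U1
  P7: U10 <- U2 -> U4 <- U1
The empty set is not sufficient: P3 (U10 <- U5 -> U1) has no collider blocking it and no conditioned non-collider, so it is open.
Try {U5}:
  P1: blocked at fork node U5 ∈ conditioning set.
  P2: blocked at fork node U5 ∈ conditioning set.
  P3: blocked at fork node U5 ∈ conditioning set.
  P4: blocked at fork node U5 ∈ conditioning set.
  P5: blocked at fork node U5 ∈ conditioning set.
  P6: blocked at collider U4 (neither it nor any descendant is in the conditioning set).
  P7: blocked at collider U4 (neither it nor any descendant is in the conditioning set).
{U5} contains no descendant of U10 and blocks every backdoor path.
No other singleton works — e.g. {U11} leaves P3 open — so {U5} is the unique smallest valid adjustment set.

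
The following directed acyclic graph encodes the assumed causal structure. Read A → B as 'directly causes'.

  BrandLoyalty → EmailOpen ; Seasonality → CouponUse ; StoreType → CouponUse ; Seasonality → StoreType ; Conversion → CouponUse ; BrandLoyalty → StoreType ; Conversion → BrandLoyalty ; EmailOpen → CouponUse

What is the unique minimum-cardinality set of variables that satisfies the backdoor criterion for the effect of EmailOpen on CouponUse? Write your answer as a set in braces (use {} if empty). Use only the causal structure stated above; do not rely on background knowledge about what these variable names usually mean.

{BrandLoyalty}

Variables eligible for adjustment (non-descendants of EmailOpen, excluding EmailOpen and CouponUse): {BrandLoyalty, Conversion, Seasonality, StoreType}.
Backdoor paths from EmailOpen to CouponUse:
  P1: EmailOpen <- BrandLoyalty <- Conversion -> CouponUse
  P2: EmailOpen <- BrandLoyalty -> StoreType <- Seasonality -> CouponUse
  P3: EmailOpen <- BrandLoyalty -> StoreType -> CouponUse
The empty set is not sufficient: P1 (EmailOpen <- BrandLoyalty <- Conversion -> CouponUse) has no collider blocking it and no conditioned non-collider, so it is open.
Try {BrandLoyalty}:
  P1: blocked at chain node BrandLoyalty ∈ conditioning set.
  P2: blocked at fork node BrandLoyalty ∈ conditioning set.
  P3: blocked at fork node BrandLoyalty ∈ conditioning set.
{BrandLoyalty} contains no descendant of EmailOpen and blocks every backdoor path.
No other singleton works — e.g. {Conversion} leaves P3 open — so {BrandLoyalty} is the unique smallest valid adjustment set.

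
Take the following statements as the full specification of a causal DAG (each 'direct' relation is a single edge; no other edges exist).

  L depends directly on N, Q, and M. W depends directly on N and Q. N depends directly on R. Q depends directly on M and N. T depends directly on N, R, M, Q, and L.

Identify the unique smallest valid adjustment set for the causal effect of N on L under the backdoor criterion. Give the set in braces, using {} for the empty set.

Variables eligible for adjustment (non-descendants of N, excluding N and L): {M, R}.
Backdoor paths from N to L:
  P1: N <- R -> T <- M -> Q -> L
  P2: N <- R -> T <- M -> L
  P3: N <- R -> T <- Q <- M -> L
  P4: N <- R -> T <- Q -> L
  P5: N <- R -> T <- L
Each backdoor path contains an unconditioned collider, so every path is already blocked with the empty conditioning set:
  P1: blocked at collider T (neither it nor any descendant is in the conditioning set).
  P2: blocked at collider T (neither it nor any descendant is in the conditioning set).
  P3: blocked at collider T (neither it nor any descendant is in the conditioning set).
  P4: blocked at collider T (neither it nor any descendant is in the conditioning set).
  P5: blocked at collider T (neither it nor any descendant is in the conditioning set).
The empty set is therefore the unique smallest valid set.

{}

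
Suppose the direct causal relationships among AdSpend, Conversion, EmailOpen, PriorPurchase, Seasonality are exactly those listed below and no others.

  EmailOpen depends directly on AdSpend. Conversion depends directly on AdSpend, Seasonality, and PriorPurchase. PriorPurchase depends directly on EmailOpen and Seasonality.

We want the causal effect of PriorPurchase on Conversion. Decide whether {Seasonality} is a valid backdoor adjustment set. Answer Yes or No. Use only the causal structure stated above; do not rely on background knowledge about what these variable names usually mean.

No

Backdoor paths from PriorPurchase to Conversion (paths whose first edge points into PriorPurchase):
  P1: PriorPurchase <- EmailOpen <- AdSpend -> Conversion
  P2: PriorPurchase <- Seasonality -> Conversion
Condition 1 (no descendant of PriorPurchase in the set): holds — descendants of PriorPurchase are {Conversion}; none are in {Seasonality}.
Condition 2 (every backdoor path blocked by {Seasonality}):
  P1: open — no interior node is in the conditioning set.
  P2: blocked at fork node Seasonality ∈ conditioning set.
{Seasonality} does not satisfy the backdoor criterion.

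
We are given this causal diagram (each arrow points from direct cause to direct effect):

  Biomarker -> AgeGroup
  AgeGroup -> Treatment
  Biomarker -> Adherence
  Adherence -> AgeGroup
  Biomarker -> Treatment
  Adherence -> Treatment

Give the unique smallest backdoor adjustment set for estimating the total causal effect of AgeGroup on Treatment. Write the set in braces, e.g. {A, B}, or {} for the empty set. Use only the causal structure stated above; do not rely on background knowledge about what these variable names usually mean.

{Adherence, Biomarker}

Variables eligible for adjustment (non-descendants of AgeGroup, excluding AgeGroup and Treatment): {Adherence, Biomarker}.
Backdoor paths from AgeGroup to Treatment:
  P1: AgeGroup <- Biomarker -> Adherence -> Treatment
  P2: AgeGroup <- Biomarker -> Treatment
  P3: AgeGroup <- Adherence <- Biomarker -> Treatment
  P4: AgeGroup <- Adherence -> Treatment
The empty set is not sufficient: P1 (AgeGroup <- Biomarker -> Adherence -> Treatment) has no collider blocking it and no conditioned non-collider, so it is open.
Try {Adherence, Biomarker}:
  P1: blocked at fork node Biomarker ∈ conditioning set.
  P2: blocked at fork node Biomarker ∈ conditioning set.
  P3: blocked at chain node Adherence ∈ conditioning set.
  P4: blocked at fork node Adherence ∈ conditioning set.
{Adherence, Biomarker} contains no descendant of AgeGroup and blocks every backdoor path.
Every element of {Adherence, Biomarker} is needed (dropping Adherence leaves P4 open; dropping Biomarker leaves P2 open), so no proper subset is valid.
Among all size-2 subsets of the eligible variables, only {Adherence, Biomarker} blocks every backdoor path, so it is the unique smallest valid adjustment set.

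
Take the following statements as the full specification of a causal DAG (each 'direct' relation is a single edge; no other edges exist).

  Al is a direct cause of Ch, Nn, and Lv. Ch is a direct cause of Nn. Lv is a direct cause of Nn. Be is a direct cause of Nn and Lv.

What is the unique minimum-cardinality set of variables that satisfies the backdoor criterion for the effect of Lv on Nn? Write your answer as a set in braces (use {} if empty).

Variables eligible for adjustment (non-descendants of Lv, excluding Lv and Nn): {Al, Be, Ch}.
Backdoor paths from Lv to Nn:
  P1: Lv <- Be -> Nn
  P2: Lv <- Al -> Ch -> Nn
  P3: Lv <- Al -> Nn
The empty set is not sufficient: P1 (Lv <- Be -> Nn) has no collider blocking it and no conditioned non-collider, so it is open.
Try {Al, Be}:
  P1: blocked at fork node Be ∈ conditioning set.
  P2: blocked at fork node Al ∈ conditioning set.
  P3: blocked at fork node Al ∈ conditioning set.
{Al, Be} contains no descendant of Lv and blocks every backdoor path.
Every element of {Al, Be} is needed (dropping Al leaves P2 open; dropping Be leaves P1 open), so no proper subset is valid.
Among all size-2 subsets of the eligible variables, only {Al, Be} blocks every backdoor path, so it is the unique smallest valid adjustment set.

{Al, Be}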